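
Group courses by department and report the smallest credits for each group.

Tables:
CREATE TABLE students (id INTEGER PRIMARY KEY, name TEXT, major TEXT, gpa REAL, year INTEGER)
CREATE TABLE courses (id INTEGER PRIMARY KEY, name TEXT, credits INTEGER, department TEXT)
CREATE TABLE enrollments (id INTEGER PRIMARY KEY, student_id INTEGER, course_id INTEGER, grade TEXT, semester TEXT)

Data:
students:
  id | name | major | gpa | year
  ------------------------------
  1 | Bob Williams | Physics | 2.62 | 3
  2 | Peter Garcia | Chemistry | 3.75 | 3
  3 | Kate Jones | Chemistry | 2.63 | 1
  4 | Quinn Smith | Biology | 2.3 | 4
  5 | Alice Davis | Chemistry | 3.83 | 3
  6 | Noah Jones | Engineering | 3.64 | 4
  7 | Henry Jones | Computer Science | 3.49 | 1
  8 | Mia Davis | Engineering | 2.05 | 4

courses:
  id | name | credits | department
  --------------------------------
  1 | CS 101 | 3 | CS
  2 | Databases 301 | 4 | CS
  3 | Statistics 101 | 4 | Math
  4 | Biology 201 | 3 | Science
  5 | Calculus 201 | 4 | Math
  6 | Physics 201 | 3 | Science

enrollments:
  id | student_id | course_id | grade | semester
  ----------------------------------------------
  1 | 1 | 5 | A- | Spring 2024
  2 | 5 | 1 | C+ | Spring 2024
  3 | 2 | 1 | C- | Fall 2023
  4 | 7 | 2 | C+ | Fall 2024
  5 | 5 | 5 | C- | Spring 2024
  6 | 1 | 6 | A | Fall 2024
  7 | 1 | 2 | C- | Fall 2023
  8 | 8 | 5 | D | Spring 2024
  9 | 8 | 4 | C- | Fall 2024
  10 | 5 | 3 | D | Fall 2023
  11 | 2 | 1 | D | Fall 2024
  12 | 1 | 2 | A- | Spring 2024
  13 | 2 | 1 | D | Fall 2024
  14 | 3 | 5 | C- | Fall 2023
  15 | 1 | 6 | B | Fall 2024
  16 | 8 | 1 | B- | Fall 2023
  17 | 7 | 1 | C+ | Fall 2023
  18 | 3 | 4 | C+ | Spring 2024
SELECT department, MIN(credits) AS min_credits FROM courses GROUP BY department

Execution result:
department | min_credits
CS | 3
Math | 4
Science | 3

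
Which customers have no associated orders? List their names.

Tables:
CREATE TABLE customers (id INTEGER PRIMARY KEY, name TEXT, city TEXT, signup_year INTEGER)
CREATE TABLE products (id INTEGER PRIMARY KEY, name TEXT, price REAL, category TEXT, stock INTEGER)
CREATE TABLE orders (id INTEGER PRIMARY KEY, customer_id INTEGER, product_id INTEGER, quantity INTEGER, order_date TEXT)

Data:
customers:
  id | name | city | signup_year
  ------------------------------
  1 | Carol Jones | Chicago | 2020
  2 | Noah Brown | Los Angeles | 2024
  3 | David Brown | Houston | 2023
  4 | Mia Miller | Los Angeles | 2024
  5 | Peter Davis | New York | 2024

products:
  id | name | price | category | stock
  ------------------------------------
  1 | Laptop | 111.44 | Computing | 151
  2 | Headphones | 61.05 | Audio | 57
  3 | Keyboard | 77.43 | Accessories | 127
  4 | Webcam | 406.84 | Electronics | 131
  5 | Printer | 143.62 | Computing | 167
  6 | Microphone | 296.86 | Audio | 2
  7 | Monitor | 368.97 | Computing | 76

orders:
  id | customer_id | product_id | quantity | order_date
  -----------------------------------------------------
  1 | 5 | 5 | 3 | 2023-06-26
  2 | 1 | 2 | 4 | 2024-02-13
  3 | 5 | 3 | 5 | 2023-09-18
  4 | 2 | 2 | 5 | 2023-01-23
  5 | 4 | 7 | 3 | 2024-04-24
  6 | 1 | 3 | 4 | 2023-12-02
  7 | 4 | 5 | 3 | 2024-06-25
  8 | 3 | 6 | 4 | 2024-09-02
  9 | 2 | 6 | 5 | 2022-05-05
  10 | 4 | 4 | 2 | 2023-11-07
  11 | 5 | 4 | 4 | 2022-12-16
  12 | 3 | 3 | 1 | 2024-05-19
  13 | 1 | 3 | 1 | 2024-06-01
SELECT p.name FROM customers p LEFT JOIN orders c ON c.customer_id = p.id WHERE c.id IS NULL

Execution result:
(no rows)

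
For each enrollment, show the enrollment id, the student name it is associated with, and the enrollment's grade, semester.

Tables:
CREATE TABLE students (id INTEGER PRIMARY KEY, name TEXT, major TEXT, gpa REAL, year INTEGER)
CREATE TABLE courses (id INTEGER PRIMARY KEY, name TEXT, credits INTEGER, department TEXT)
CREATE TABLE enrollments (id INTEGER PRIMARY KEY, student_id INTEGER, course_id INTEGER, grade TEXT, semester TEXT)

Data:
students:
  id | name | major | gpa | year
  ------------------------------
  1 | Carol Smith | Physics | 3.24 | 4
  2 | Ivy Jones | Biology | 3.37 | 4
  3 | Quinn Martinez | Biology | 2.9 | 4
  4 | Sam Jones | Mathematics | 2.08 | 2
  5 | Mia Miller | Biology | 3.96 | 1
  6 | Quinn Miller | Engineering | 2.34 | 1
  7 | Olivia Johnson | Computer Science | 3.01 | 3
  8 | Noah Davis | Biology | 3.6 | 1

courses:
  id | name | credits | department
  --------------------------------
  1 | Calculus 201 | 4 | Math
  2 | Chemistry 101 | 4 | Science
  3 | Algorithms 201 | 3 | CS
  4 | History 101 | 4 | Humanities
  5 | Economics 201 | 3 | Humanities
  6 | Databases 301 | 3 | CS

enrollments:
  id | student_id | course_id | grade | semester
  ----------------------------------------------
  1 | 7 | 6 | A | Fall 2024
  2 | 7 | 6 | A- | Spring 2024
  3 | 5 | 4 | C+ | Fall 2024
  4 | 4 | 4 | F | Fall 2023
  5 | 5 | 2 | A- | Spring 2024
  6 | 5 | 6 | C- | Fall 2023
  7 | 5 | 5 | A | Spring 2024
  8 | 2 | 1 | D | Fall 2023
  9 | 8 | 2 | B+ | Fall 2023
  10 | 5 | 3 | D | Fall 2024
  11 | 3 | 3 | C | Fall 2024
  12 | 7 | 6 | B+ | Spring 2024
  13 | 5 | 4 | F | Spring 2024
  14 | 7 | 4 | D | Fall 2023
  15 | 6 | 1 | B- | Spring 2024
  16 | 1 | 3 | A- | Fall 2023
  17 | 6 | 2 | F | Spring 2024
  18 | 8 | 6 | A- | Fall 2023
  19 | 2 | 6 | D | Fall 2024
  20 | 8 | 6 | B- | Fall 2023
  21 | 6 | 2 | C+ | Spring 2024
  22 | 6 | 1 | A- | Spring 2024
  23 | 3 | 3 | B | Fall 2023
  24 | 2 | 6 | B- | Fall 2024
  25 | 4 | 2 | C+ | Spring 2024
SELECT c.id, p.name AS student, c.grade, c.semester FROM enrollments c JOIN students p ON c.student_id = p.id

Execution result:
id | student | grade | semester
1 | Olivia Johnson | A | Fall 2024
2 | Olivia Johnson | A- | Spring 2024
3 | Mia Miller | C+ | Fall 2024
4 | Sam Jones | F | Fall 2023
5 | Mia Miller | A- | Spring 2024
6 | Mia Miller | C- | Fall 2023
7 | Mia Miller | A | Spring 2024
8 | Ivy Jones | D | Fall 2023
9 | Noah Davis | B+ | Fall 2023
10 | Mia Miller | D | Fall 2024
11 | Quinn Martinez | C | Fall 2024
12 | Olivia Johnson | B+ | Spring 2024
13 | Mia Miller | F | Spring 2024
14 | Olivia Johnson | D | Fall 2023
15 | Quinn Miller | B- | Spring 2024
16 | Carol Smith | A- | Fall 2023
17 | Quinn Miller | F | Spring 2024
18 | Noah Davis | A- | Fall 2023
19 | Ivy Jones | D | Fall 2024
20 | Noah Davis | B- | Fall 2023
21 | Quinn Miller | C+ | Spring 2024
22 | Quinn Miller | A- | Spring 2024
23 | Quinn Martinez | B | Fall 2023
24 | Ivy Jones | B- | Fall 2024
25 | Sam Jones | C+ | Spring 2024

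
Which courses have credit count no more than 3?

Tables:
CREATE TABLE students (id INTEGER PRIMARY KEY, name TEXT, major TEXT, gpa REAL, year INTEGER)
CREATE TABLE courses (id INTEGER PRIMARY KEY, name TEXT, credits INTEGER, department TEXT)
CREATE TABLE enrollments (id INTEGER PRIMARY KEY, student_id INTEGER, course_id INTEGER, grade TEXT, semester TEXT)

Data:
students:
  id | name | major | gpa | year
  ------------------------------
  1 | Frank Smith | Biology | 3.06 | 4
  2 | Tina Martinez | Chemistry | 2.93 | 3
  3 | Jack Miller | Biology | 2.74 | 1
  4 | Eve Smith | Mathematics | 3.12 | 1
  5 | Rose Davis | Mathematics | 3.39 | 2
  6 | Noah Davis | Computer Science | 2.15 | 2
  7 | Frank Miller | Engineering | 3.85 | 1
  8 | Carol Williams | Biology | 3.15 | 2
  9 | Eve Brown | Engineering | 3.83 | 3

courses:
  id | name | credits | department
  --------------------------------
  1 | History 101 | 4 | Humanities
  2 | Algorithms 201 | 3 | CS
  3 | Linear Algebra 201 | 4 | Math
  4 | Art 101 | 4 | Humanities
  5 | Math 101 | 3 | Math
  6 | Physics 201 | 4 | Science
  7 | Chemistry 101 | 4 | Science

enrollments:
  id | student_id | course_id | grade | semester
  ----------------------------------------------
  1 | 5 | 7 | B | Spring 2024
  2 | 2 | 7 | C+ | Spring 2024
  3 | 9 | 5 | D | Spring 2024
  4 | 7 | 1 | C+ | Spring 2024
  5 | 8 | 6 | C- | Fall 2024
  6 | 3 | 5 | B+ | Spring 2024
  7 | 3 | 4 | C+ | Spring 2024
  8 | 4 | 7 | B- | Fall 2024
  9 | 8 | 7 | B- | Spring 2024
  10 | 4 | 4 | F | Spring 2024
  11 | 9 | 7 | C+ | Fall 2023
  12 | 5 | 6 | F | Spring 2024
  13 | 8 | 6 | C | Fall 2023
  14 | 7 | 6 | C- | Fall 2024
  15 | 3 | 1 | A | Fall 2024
SELECT name, credits FROM courses WHERE credits <= 3

Execution result:
name | credits
Algorithms 201 | 3
Math 101 | 3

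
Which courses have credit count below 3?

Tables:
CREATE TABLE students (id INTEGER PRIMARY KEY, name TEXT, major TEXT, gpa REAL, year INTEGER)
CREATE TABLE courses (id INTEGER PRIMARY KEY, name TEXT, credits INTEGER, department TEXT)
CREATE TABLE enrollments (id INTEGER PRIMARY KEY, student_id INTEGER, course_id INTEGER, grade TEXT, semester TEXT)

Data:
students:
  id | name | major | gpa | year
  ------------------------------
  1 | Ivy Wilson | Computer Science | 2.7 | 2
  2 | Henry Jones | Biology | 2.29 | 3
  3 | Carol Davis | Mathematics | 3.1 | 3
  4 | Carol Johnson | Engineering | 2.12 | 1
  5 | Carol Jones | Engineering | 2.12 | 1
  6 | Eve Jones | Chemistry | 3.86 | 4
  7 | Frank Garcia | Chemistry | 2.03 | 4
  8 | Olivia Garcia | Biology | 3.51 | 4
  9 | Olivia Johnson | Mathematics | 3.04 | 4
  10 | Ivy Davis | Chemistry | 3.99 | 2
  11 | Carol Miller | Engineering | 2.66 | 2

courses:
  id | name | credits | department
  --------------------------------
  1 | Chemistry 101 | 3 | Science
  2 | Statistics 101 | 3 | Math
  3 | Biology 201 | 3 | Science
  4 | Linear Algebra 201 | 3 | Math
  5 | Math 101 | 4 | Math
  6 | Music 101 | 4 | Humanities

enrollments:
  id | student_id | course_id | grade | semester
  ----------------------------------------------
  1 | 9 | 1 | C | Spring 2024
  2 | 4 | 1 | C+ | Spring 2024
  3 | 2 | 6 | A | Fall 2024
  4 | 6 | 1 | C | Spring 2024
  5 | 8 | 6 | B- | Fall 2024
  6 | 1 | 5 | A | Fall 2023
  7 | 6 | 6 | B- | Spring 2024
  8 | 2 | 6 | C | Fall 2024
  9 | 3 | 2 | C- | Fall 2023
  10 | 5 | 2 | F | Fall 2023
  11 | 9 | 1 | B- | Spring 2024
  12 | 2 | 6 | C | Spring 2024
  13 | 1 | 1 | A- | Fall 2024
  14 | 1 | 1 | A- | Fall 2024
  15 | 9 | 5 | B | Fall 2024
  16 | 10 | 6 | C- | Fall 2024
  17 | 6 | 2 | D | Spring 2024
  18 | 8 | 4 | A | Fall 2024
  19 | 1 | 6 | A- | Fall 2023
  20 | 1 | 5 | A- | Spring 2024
SELECT name, credits FROM courses WHERE credits < 3

Execution result:
(no rows)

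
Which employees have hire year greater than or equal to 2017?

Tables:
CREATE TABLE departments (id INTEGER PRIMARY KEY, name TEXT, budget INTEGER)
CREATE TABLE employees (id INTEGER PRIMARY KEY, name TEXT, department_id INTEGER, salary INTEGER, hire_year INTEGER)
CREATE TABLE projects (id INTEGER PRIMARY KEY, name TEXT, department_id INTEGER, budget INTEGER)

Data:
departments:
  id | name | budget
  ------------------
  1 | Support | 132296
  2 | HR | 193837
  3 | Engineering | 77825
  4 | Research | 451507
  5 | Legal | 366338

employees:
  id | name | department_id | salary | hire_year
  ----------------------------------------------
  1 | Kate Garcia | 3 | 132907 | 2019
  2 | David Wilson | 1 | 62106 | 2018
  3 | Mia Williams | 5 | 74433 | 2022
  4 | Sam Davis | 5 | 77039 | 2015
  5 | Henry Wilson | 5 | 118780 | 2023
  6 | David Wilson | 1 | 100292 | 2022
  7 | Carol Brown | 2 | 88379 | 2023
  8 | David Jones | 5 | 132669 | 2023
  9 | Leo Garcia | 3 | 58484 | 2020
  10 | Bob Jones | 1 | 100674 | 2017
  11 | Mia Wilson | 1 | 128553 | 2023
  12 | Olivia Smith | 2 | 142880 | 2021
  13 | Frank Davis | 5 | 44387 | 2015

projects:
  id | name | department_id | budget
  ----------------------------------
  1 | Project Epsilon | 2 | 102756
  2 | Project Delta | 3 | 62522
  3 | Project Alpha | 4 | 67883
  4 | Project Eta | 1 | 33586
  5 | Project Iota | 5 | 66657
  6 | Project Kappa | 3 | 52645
SELECT name, hire_year FROM employees WHERE hire_year >= 2017

Execution result:
name | hire_year
Kate Garcia | 2019
David Wilson | 2018
Mia Williams | 2022
Henry Wilson | 2023
David Wilson | 2022
Carol Brown | 2023
David Jones | 2023
Leo Garcia | 2020
Bob Jones | 2017
Mia Wilson | 2023
Olivia Smith | 2021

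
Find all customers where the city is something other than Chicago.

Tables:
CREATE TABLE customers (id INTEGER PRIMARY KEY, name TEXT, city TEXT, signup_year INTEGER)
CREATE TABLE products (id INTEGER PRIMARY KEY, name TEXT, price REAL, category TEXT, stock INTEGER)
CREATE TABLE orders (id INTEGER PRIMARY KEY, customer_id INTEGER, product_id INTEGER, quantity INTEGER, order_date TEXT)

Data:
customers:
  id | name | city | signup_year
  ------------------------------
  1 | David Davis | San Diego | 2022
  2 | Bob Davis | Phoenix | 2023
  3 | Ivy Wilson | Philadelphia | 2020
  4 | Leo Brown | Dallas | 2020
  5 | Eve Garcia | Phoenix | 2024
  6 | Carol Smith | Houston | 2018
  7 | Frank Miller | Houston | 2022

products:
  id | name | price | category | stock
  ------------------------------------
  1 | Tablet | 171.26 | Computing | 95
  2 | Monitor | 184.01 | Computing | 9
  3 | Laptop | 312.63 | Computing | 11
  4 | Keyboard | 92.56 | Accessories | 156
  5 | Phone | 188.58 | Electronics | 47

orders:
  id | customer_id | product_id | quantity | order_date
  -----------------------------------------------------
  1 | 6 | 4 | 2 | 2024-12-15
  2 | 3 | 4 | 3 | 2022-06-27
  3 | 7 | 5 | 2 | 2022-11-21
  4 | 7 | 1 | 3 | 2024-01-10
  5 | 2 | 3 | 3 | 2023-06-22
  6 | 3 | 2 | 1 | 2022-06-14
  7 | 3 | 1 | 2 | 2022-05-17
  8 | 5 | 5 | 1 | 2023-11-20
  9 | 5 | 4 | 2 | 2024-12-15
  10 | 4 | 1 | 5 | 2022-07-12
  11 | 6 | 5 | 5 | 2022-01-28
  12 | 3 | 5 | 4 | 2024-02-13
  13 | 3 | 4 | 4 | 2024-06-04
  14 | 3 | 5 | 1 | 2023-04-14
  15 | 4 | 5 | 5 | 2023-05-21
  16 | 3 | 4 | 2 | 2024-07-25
SELECT name, city FROM customers WHERE city <> 'Chicago'

Execution result:
name | city
David Davis | San Diego
Bob Davis | Phoenix
Ivy Wilson | Philadelphia
Leo Brown | Dallas
Eve Garcia | Phoenix
Carol Smith | Houston
Frank Miller | Houston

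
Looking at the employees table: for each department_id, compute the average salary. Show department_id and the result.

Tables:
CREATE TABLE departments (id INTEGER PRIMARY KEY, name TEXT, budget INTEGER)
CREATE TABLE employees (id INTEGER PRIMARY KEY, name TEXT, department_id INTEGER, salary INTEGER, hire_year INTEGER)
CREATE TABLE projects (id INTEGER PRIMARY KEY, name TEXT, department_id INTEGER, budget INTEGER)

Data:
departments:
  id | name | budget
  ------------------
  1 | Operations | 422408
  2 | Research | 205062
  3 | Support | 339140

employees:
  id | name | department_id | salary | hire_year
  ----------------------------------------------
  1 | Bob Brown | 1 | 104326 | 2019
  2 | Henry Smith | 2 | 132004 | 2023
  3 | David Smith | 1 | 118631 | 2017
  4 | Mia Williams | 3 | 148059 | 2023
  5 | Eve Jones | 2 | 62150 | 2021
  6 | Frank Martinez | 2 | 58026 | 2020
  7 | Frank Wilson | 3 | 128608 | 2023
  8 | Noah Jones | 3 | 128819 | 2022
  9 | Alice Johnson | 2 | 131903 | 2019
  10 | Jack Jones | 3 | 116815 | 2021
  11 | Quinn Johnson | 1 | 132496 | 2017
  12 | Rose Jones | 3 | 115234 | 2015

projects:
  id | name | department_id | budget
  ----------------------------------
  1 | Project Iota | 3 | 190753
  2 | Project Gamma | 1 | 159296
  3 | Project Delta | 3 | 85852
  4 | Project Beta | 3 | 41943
SELECT department_id, AVG(salary) AS avg_salary FROM employees GROUP BY department_id

Execution result:
department_id | avg_salary
1 | 118484.33
2 | 96020.75
3 | 127507.00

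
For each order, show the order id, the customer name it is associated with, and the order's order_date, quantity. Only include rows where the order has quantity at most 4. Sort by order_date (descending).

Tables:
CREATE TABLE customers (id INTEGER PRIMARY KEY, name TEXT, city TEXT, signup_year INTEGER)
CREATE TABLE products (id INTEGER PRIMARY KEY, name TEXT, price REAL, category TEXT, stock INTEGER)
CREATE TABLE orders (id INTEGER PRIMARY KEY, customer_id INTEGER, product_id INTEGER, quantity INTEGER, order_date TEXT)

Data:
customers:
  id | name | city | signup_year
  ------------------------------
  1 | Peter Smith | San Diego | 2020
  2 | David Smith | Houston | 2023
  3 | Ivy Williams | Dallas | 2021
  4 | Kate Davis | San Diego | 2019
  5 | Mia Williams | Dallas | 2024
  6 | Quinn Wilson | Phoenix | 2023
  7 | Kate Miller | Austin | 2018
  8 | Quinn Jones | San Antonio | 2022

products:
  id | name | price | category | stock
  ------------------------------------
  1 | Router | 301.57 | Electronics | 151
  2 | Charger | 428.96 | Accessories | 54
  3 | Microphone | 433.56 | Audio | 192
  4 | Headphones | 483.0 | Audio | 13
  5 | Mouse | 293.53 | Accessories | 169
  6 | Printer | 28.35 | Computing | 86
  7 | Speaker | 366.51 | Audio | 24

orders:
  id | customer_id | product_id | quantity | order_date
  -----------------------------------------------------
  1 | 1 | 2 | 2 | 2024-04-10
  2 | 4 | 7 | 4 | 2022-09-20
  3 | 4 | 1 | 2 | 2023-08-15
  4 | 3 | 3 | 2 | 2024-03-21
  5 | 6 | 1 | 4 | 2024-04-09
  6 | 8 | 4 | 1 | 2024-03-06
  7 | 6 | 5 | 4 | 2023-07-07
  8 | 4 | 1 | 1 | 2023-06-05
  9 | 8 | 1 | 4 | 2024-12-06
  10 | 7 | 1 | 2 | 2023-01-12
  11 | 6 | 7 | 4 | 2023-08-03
SELECT c.id, p.name AS customer, c.order_date, c.quantity FROM orders c JOIN customers p ON c.customer_id = p.id WHERE c.quantity <= 4 ORDER BY c.order_date DESC

Execution result:
id | customer | order_date | quantity
9 | Quinn Jones | 2024-12-06 | 4
1 | Peter Smith | 2024-04-10 | 2
5 | Quinn Wilson | 2024-04-09 | 4
4 | Ivy Williams | 2024-03-21 | 2
6 | Quinn Jones | 2024-03-06 | 1
3 | Kate Davis | 2023-08-15 | 2
11 | Quinn Wilson | 2023-08-03 | 4
7 | Quinn Wilson | 2023-07-07 | 4
8 | Kate Davis | 2023-06-05 | 1
10 | Kate Miller | 2023-01-12 | 2
2 | Kate Davis | 2022-09-20 | 4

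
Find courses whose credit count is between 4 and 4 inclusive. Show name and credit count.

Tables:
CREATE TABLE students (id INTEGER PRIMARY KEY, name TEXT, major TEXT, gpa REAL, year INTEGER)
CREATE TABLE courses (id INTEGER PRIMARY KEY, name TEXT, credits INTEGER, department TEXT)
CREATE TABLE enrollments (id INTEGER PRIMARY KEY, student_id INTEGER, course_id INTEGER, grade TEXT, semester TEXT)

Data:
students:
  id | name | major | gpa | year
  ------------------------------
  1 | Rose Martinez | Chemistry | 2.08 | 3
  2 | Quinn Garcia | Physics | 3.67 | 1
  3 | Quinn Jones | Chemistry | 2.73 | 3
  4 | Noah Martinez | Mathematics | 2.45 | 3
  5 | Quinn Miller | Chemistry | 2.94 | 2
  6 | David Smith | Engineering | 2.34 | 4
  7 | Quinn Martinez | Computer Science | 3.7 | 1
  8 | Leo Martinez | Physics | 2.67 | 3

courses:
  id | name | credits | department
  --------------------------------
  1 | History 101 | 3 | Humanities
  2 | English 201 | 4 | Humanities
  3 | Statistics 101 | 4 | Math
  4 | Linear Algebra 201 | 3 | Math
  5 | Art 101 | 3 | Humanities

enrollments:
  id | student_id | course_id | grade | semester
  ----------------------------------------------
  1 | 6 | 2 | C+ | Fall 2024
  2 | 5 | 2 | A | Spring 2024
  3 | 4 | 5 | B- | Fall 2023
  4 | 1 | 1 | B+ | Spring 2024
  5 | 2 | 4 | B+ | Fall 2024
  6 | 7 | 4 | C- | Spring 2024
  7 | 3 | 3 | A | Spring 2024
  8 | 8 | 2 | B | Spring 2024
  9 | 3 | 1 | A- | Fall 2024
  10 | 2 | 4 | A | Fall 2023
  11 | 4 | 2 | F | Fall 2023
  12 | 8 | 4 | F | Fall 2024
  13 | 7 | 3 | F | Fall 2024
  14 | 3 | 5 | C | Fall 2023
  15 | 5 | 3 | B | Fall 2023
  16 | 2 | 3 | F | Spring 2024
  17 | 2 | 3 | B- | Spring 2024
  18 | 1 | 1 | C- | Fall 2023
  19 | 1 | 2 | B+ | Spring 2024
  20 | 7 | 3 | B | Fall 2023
SELECT name, credits FROM courses WHERE credits BETWEEN 4 AND 4

Execution result:
name | credits
English 201 | 4
Statistics 101 | 4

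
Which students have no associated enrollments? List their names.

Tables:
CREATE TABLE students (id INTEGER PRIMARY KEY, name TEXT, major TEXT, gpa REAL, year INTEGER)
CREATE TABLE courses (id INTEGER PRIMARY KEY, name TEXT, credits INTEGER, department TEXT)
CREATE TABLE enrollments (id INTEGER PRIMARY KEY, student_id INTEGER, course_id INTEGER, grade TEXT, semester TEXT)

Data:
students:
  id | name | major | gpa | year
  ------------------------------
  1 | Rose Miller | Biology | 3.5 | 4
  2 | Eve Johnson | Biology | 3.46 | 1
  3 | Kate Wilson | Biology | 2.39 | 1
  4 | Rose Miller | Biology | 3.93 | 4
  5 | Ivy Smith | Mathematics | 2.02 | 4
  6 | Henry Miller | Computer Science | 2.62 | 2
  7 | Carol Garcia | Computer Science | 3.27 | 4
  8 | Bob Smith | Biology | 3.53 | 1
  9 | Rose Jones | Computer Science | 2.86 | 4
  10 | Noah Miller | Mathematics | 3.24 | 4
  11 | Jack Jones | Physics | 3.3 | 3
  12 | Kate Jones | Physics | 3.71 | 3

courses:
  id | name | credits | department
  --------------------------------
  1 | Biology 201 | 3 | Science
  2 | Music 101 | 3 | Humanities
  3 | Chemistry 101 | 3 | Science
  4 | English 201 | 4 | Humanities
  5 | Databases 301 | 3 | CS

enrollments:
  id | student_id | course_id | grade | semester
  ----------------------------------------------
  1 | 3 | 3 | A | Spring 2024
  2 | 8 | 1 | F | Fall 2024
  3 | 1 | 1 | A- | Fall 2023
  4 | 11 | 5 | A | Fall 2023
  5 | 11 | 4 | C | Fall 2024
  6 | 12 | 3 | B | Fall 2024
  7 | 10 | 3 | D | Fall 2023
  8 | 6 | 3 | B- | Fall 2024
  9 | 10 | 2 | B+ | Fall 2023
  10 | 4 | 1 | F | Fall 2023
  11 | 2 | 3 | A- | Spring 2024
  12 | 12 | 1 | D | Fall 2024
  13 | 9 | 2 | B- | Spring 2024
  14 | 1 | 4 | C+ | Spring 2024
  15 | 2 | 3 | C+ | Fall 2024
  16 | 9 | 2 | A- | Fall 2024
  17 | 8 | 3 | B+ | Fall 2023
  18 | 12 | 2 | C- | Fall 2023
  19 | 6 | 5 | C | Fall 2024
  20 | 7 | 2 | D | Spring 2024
SELECT p.name FROM students p LEFT JOIN enrollments c ON c.student_id = p.id WHERE c.id IS NULL

Execution result:
Ivy Smith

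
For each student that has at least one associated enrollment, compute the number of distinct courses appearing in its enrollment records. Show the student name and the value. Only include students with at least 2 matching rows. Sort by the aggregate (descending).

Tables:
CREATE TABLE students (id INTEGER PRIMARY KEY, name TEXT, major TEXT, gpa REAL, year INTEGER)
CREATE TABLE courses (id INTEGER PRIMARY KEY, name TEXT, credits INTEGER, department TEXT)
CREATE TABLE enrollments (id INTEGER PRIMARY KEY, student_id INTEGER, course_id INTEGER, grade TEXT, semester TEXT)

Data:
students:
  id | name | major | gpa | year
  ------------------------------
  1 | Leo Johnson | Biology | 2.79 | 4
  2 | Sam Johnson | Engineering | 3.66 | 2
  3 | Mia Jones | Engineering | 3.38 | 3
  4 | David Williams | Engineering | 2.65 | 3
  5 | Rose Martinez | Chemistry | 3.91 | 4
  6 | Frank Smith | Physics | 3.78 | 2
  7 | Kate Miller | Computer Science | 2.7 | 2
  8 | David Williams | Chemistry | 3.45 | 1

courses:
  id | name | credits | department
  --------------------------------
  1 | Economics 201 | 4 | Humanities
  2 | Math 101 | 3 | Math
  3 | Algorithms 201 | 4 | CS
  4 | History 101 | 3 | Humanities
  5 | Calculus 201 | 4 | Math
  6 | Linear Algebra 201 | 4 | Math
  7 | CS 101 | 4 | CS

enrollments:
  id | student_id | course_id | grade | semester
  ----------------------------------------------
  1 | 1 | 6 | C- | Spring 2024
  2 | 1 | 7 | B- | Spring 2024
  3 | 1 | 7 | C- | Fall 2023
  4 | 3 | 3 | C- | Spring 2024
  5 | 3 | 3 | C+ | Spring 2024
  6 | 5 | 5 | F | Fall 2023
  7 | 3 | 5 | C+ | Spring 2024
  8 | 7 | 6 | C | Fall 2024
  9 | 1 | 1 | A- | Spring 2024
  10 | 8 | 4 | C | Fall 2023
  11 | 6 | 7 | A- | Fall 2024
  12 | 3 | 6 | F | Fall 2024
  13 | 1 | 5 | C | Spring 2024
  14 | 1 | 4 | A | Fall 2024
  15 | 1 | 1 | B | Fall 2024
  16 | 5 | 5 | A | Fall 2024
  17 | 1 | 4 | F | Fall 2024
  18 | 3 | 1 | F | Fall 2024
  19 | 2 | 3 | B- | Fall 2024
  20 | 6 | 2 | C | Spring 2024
SELECT p.name, COUNT(DISTINCT c.course_id) AS distinct_course_count FROM enrollments c JOIN students p ON c.student_id = p.id GROUP BY p.id, p.name HAVING COUNT(*) >= 2 ORDER BY distinct_course_count DESC

Execution result:
name | distinct_course_count
Leo Johnson | 5
Mia Jones | 4
Frank Smith | 2
Rose Martinez | 1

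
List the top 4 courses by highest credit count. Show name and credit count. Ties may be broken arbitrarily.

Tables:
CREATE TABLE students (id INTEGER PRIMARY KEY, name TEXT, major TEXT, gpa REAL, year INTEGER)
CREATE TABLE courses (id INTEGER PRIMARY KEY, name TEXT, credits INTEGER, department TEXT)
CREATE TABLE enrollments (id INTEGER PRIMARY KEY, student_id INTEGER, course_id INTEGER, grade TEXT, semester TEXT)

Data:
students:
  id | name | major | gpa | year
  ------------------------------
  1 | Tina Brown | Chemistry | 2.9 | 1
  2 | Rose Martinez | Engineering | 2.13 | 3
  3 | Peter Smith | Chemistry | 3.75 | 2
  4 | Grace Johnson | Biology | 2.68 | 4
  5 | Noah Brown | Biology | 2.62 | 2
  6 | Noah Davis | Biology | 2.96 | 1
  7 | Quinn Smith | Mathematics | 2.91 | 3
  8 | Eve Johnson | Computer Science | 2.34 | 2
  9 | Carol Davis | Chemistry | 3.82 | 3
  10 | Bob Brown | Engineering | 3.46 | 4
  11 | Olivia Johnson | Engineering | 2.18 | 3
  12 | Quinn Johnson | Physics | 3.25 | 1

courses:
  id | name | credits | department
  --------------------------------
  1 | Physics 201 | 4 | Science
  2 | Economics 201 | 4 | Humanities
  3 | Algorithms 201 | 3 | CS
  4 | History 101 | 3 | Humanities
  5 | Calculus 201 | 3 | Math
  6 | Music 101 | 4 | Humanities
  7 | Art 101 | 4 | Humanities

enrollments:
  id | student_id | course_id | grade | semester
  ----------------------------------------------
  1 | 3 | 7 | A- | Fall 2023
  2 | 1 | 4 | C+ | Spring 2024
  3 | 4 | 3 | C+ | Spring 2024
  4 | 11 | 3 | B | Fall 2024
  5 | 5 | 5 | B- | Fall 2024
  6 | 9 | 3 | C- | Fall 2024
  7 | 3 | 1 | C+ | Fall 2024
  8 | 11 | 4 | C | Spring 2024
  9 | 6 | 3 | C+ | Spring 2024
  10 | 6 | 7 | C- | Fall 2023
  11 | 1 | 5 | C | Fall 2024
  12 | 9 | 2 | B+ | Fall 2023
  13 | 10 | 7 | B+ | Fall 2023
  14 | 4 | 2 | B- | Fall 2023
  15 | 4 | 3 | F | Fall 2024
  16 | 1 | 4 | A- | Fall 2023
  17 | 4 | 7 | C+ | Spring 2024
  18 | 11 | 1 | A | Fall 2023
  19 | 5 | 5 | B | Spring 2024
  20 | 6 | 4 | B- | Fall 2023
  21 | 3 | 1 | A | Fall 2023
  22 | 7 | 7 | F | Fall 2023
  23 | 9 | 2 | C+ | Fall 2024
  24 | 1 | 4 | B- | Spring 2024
SELECT name, credits FROM courses ORDER BY credits DESC LIMIT 4

Execution result:
name | credits
Physics 201 | 4
Economics 201 | 4
Music 101 | 4
Art 101 | 4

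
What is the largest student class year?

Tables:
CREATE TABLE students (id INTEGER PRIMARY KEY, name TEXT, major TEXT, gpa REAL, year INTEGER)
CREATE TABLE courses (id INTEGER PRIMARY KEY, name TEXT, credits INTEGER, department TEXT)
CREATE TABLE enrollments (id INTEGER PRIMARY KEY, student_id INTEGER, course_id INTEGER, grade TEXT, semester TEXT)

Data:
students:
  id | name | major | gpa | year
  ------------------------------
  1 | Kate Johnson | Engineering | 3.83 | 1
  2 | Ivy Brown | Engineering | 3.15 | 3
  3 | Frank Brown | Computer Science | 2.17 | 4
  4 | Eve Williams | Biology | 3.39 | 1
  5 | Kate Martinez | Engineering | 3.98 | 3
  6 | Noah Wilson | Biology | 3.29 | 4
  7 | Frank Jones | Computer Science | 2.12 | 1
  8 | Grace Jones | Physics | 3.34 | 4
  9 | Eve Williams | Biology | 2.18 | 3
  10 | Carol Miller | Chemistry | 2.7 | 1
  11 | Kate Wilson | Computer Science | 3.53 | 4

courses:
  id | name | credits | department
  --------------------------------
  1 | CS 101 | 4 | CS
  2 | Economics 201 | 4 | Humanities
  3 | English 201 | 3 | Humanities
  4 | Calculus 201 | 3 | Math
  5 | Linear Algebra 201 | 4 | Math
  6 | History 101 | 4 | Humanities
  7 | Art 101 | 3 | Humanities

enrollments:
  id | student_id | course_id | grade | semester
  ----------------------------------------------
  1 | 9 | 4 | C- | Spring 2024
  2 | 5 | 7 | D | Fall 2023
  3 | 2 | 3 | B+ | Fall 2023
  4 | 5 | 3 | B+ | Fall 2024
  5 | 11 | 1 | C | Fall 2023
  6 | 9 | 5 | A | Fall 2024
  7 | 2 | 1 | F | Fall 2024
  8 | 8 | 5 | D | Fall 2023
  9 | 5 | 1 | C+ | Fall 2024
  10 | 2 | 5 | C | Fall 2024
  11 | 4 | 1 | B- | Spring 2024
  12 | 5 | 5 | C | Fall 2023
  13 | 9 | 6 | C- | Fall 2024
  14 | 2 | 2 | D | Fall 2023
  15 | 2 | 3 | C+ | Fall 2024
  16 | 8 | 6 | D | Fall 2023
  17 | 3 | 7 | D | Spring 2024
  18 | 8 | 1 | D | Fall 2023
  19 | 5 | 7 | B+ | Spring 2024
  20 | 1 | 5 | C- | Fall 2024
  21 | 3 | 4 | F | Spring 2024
SELECT MAX(year) FROM students

Execution result:
4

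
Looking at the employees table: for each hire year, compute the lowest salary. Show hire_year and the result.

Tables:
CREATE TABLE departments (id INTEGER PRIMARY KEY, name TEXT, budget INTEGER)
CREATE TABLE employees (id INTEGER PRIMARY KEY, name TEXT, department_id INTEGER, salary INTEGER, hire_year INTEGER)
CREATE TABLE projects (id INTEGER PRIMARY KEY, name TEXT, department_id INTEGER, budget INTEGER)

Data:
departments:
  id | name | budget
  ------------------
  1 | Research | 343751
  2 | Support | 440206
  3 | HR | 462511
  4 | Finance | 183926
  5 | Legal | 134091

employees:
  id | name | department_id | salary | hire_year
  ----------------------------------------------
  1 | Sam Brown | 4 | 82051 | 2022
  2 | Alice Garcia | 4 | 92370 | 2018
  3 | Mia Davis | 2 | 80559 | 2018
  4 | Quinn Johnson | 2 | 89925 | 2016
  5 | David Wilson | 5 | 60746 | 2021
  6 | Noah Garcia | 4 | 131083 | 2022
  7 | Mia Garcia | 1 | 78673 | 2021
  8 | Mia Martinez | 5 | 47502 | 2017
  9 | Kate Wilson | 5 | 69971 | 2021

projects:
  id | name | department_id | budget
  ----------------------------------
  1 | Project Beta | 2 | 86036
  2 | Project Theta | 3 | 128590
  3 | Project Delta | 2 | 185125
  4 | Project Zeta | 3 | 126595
SELECT hire_year, MIN(salary) AS min_salary FROM employees GROUP BY hire_year

Execution result:
hire_year | min_salary
2016 | 89925
2017 | 47502
2018 | 80559
2021 | 60746
2022 | 82051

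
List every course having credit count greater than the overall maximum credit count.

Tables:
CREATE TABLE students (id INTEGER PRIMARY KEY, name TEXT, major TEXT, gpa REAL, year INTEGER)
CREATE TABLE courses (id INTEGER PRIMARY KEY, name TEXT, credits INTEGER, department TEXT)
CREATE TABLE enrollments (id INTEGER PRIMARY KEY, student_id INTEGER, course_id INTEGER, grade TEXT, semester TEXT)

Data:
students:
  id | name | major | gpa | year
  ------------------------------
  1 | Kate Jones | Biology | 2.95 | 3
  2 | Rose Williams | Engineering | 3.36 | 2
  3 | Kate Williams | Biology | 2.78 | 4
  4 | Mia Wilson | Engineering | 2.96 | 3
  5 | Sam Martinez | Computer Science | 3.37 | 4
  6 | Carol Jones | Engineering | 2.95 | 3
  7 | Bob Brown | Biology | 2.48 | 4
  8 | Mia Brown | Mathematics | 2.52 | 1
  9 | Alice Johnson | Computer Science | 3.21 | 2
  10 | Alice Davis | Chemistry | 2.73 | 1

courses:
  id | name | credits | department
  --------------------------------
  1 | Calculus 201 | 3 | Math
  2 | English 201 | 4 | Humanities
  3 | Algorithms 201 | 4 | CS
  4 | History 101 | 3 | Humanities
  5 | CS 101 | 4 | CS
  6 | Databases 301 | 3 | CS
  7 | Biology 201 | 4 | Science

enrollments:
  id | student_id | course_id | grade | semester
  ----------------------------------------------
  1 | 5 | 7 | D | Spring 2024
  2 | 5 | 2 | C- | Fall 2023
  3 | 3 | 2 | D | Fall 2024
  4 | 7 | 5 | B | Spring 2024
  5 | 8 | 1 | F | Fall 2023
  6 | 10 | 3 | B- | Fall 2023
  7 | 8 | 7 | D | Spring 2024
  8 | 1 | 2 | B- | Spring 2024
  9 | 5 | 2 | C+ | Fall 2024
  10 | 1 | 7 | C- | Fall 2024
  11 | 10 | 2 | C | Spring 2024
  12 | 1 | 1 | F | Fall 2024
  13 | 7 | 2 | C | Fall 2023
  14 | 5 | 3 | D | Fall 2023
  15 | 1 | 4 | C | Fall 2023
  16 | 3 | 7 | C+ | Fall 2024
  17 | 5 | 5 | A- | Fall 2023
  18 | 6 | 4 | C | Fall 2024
SELECT name, credits FROM courses WHERE credits > (SELECT MAX(credits) FROM courses)

Execution result:
(no rows)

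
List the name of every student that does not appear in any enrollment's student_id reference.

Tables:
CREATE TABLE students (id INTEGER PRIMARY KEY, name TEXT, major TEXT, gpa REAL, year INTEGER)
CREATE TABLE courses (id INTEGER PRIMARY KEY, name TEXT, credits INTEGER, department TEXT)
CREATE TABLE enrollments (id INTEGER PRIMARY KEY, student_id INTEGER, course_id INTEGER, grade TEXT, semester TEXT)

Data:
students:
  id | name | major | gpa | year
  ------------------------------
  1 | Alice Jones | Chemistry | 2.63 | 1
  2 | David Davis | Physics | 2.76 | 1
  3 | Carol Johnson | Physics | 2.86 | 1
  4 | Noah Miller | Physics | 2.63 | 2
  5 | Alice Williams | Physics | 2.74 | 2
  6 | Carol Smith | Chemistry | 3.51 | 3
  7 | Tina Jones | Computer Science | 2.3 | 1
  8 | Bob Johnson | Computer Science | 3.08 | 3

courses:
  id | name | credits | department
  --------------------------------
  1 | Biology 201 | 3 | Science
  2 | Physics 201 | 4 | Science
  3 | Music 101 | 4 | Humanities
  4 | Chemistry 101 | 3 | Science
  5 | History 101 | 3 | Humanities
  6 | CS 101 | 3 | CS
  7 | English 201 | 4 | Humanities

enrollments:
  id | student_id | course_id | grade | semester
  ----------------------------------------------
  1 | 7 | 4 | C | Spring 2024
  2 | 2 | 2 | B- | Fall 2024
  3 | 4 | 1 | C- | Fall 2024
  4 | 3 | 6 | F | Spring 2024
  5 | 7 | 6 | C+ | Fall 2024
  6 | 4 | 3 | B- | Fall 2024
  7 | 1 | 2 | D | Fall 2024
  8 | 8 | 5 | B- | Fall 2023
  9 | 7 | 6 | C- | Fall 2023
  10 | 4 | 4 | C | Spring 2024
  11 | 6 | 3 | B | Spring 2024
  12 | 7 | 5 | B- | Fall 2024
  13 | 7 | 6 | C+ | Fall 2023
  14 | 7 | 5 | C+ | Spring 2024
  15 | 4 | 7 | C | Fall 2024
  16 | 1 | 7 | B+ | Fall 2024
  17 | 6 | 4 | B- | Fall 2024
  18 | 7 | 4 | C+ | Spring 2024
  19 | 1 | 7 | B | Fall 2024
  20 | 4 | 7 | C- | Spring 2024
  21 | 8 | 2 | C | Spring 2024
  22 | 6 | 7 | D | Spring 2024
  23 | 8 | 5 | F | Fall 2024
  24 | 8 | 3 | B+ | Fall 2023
SELECT p.name FROM students p LEFT JOIN enrollments c ON c.student_id = p.id WHERE c.id IS NULL

Execution result:
Alice Williams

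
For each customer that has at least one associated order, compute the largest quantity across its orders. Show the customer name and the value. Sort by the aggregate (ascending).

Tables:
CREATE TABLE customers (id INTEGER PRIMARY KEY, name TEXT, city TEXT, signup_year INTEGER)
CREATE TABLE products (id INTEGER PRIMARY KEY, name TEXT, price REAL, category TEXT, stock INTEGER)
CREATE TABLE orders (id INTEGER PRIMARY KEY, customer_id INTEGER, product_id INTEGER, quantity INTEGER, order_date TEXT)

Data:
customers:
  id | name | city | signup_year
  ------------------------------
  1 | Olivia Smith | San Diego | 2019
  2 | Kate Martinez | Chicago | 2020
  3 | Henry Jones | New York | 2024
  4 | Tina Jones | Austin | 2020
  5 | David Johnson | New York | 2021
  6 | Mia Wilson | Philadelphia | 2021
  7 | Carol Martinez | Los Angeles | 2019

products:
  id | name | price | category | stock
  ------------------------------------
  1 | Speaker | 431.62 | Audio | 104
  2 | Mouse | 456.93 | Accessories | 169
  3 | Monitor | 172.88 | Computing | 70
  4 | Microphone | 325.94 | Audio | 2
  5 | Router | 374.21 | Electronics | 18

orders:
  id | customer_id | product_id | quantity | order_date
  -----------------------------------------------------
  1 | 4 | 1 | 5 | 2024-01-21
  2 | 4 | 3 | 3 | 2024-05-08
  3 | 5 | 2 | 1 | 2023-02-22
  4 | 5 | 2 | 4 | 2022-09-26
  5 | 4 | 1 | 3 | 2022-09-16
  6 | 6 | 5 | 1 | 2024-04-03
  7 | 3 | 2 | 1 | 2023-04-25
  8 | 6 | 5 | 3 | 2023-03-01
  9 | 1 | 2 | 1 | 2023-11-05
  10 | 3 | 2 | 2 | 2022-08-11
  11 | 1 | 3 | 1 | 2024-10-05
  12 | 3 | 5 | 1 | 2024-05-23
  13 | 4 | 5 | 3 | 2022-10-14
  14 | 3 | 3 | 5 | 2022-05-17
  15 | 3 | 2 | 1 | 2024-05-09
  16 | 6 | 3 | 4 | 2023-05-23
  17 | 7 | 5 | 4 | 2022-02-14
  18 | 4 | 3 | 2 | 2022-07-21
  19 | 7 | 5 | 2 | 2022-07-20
SELECT p.name, MAX(c.quantity) AS max_quantity FROM orders c JOIN customers p ON c.customer_id = p.id GROUP BY p.id, p.name ORDER BY max_quantity ASC

Execution result:
name | max_quantity
Olivia Smith | 1
David Johnson | 4
Mia Wilson | 4
Carol Martinez | 4
Henry Jones | 5
Tina Jones | 5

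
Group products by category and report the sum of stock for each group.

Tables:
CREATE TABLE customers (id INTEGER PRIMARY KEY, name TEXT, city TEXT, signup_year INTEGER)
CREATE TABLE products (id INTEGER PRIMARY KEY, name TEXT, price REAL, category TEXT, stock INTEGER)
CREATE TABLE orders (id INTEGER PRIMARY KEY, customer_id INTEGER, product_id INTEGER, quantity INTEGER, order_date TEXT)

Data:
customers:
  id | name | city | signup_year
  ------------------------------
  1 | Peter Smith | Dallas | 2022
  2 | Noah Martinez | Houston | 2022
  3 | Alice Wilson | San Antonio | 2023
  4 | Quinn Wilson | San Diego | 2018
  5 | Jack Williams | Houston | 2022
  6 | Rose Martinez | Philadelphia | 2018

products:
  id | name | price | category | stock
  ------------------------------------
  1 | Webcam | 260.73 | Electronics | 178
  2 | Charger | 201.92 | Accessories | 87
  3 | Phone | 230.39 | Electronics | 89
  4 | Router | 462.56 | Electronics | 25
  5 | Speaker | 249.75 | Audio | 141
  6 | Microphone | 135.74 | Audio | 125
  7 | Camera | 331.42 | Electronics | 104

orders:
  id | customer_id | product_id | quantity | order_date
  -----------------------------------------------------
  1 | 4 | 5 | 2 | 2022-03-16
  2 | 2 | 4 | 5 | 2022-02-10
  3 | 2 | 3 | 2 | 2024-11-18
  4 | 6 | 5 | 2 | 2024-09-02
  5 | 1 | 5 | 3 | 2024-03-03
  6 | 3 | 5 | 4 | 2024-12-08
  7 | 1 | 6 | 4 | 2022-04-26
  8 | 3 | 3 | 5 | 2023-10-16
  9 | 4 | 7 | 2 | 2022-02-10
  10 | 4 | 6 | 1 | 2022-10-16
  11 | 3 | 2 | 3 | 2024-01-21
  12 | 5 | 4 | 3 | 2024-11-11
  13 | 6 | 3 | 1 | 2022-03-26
SELECT category, SUM(stock) AS sum_stock FROM products GROUP BY category

Execution result:
category | sum_stock
Accessories | 87
Audio | 266
Electronics | 396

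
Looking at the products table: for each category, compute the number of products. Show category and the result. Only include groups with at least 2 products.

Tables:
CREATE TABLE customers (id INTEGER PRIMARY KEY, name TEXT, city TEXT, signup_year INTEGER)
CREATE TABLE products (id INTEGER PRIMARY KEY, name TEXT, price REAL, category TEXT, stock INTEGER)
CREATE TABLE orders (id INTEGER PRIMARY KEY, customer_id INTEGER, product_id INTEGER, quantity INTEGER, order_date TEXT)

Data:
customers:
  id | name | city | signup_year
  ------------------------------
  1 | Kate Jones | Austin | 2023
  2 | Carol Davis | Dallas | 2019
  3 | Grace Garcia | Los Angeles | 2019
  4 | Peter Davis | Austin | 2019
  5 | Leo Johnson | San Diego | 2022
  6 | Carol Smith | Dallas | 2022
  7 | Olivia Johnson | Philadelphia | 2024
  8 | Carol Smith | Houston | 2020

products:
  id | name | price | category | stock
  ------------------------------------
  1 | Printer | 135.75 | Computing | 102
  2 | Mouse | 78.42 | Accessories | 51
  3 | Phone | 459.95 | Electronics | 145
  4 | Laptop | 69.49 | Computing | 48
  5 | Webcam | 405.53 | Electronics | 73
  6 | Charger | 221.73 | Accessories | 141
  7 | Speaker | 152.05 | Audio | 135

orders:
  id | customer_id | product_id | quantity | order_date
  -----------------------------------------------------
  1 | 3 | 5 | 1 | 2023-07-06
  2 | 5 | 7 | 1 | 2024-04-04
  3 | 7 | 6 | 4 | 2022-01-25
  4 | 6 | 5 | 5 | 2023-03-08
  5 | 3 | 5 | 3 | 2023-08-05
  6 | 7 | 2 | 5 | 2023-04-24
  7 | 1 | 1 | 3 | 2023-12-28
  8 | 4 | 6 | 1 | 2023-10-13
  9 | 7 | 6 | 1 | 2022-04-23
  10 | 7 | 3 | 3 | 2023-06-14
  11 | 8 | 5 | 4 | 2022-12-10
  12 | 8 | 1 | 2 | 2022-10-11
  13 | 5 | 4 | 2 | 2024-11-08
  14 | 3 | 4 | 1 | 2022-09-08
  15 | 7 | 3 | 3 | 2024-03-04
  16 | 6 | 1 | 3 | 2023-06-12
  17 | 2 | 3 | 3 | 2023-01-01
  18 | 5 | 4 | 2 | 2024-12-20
SELECT category, COUNT(*) AS n FROM products GROUP BY category HAVING COUNT(*) >= 2

Execution result:
category | n
Accessories | 2
Computing | 2
Electronics | 2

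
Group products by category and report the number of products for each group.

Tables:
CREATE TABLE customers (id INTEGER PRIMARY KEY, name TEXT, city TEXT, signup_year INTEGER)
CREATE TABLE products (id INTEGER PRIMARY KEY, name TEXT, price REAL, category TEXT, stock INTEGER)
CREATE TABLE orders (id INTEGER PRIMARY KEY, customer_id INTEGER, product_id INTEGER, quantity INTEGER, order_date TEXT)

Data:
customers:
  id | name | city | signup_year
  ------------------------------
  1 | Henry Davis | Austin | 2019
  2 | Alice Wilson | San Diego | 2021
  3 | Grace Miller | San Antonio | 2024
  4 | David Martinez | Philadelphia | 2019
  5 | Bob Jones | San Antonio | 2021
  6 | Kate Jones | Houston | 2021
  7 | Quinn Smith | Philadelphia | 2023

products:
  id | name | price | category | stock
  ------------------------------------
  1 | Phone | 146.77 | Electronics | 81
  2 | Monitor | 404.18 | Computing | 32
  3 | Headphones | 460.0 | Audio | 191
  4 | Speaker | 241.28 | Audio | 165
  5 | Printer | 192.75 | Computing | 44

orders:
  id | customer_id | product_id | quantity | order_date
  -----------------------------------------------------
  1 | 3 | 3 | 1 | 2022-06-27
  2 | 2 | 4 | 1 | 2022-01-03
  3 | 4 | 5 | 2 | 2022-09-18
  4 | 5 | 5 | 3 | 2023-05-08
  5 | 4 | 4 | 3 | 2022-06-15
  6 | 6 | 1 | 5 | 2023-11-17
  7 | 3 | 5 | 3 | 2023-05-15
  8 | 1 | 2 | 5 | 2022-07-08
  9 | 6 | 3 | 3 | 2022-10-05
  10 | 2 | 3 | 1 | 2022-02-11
SELECT category, COUNT(*) AS n FROM products GROUP BY category

Execution result:
category | n
Audio | 2
Computing | 2
Electronics | 1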